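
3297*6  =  19782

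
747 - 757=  - 10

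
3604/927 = 3  +  823/927 = 3.89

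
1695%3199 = 1695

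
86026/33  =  86026/33  =  2606.85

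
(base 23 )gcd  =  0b10001000110001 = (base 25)e03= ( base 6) 104305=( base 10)8753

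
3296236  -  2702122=594114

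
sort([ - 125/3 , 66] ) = [ - 125/3, 66 ] 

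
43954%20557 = 2840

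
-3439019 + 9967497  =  6528478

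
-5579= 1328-6907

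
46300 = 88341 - 42041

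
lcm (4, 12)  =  12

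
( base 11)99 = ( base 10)108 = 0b1101100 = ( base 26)44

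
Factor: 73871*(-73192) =-5406766232=-2^3*7^2*61^1*173^1*1307^1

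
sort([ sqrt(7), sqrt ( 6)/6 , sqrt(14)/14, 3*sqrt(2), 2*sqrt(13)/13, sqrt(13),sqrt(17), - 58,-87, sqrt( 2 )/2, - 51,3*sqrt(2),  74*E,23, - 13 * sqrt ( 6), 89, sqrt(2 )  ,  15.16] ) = [ - 87,-58, - 51, - 13 * sqrt(6), sqrt ( 14)/14,sqrt( 6 )/6, 2*sqrt(13)/13,  sqrt(2) /2 , sqrt( 2), sqrt(7),  sqrt(13) , sqrt(17 ), 3*sqrt(2),  3 * sqrt (2), 15.16,  23, 89,74*E]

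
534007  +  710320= 1244327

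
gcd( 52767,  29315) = 5863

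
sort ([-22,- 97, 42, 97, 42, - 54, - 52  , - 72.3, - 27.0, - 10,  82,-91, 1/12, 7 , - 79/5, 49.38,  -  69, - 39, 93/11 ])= [  -  97, - 91,-72.3,  -  69,  -  54, - 52, - 39, - 27.0,-22, - 79/5, - 10,1/12, 7,93/11,42, 42 , 49.38, 82,97]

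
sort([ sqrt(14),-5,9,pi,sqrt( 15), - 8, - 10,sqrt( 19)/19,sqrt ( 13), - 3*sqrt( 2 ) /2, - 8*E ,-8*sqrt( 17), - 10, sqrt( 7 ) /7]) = [  -  8*sqrt(17),- 8*E, - 10,-10, - 8, -5, - 3*sqrt (2)/2, sqrt( 19)/19,  sqrt (7)/7,pi,sqrt(13),sqrt( 14),sqrt ( 15),9] 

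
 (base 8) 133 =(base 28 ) 37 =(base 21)47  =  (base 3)10101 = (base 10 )91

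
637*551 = 350987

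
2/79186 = 1/39593 = 0.00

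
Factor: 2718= 2^1*3^2*151^1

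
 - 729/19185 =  - 1 + 6152/6395 = - 0.04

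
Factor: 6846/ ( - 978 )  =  -7^1 = - 7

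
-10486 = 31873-42359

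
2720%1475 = 1245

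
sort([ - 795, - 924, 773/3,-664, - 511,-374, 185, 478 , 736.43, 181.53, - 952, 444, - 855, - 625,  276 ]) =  [ - 952, - 924, - 855, - 795,-664, - 625, - 511, - 374 , 181.53, 185 , 773/3,  276, 444, 478,736.43]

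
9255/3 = 3085 =3085.00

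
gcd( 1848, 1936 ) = 88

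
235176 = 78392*3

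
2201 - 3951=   -1750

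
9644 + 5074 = 14718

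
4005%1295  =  120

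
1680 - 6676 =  - 4996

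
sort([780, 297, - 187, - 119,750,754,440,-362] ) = [ - 362, - 187, - 119, 297,440, 750,754 , 780 ]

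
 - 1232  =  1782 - 3014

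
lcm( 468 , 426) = 33228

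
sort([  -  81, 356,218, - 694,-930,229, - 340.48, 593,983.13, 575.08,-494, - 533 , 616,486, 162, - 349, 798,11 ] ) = [ - 930, - 694, - 533,  -  494, - 349, - 340.48, - 81, 11, 162, 218, 229, 356, 486, 575.08, 593, 616, 798,  983.13 ]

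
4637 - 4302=335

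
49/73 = 49/73= 0.67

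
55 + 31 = 86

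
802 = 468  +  334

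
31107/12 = 10369/4 =2592.25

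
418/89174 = 209/44587 =0.00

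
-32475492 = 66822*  ( - 486 ) 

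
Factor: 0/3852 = 0 =0^1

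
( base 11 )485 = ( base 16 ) 241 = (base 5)4302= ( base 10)577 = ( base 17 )1gg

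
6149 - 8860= -2711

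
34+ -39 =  - 5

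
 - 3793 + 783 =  - 3010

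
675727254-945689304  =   - 269962050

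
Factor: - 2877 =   -  3^1*7^1*137^1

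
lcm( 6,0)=0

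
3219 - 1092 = 2127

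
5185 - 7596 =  - 2411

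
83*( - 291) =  - 24153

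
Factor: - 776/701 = -2^3*97^1*701^( - 1 ) 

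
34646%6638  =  1456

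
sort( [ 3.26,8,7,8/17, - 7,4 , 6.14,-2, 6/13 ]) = [-7,-2,  6/13,8/17 , 3.26, 4,6.14,7, 8 ] 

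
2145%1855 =290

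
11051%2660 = 411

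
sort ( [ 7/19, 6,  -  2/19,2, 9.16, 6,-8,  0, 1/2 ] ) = [ - 8, - 2/19,0, 7/19, 1/2, 2, 6, 6, 9.16]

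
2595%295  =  235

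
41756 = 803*52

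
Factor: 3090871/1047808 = 2^( - 8 )*7^2 *4093^(  -  1)*63079^1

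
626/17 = 36+ 14/17 = 36.82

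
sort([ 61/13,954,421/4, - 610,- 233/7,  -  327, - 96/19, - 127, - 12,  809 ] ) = [ - 610, - 327,- 127,-233/7,-12, - 96/19,61/13,421/4 , 809 , 954 ]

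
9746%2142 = 1178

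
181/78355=181/78355 = 0.00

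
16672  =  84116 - 67444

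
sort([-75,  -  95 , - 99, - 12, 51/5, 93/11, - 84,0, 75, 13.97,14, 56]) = [ - 99 , - 95,-84, - 75, - 12,0, 93/11, 51/5, 13.97,14, 56, 75] 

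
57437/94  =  57437/94= 611.03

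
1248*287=358176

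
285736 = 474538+-188802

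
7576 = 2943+4633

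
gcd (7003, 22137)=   47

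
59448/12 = 4954  =  4954.00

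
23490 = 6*3915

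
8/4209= 8/4209 = 0.00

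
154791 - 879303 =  - 724512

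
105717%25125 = 5217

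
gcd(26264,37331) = 7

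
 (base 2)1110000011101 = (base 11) 5453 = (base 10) 7197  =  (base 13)3378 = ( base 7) 26661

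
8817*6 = 52902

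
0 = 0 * 8546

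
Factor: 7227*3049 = 3^2 * 11^1 * 73^1 * 3049^1 = 22035123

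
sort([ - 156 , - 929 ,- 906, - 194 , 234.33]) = [ - 929 , -906, - 194, - 156,234.33]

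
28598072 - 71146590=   -  42548518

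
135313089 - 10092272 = 125220817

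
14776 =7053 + 7723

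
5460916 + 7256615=12717531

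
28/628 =7/157 = 0.04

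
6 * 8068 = 48408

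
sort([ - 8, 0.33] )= [ - 8,0.33] 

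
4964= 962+4002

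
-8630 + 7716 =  - 914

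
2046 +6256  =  8302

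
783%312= 159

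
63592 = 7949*8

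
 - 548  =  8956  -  9504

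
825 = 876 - 51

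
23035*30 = 691050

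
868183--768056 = 1636239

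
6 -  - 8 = 14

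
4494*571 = 2566074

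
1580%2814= 1580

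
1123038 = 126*8913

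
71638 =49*1462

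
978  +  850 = 1828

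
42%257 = 42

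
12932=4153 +8779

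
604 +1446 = 2050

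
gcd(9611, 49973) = 7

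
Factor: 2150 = 2^1*5^2*43^1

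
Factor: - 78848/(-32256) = 22/9 = 2^1*3^( - 2)*11^1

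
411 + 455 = 866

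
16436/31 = 16436/31 =530.19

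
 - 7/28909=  - 1 + 28902/28909  =  - 0.00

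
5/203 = 5/203 = 0.02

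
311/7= 311/7 = 44.43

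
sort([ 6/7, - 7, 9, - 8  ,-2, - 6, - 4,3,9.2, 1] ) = [ - 8, - 7 , - 6,- 4, - 2,6/7,1,  3 , 9,  9.2 ] 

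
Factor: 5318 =2^1*2659^1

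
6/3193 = 6/3193 = 0.00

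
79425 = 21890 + 57535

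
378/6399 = 14/237 = 0.06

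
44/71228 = 11/17807 = 0.00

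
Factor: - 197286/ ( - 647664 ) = 251/824 = 2^( - 3 )*103^( - 1 )*251^1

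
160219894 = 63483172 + 96736722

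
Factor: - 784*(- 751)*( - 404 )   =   -2^6*7^2 *101^1*751^1 =-  237868736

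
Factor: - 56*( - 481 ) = 26936 = 2^3 * 7^1*13^1*37^1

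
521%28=17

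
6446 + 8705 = 15151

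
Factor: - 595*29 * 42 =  - 724710=- 2^1 *3^1*5^1 *7^2*17^1*29^1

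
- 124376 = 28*( - 4442 ) 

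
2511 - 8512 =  - 6001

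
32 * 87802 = 2809664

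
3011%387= 302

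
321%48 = 33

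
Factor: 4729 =4729^1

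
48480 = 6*8080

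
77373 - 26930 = 50443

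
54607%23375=7857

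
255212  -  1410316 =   -  1155104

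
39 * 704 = 27456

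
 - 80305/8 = - 80305/8 = - 10038.12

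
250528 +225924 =476452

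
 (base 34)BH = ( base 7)1066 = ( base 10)391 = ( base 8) 607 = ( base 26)F1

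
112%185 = 112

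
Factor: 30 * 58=1740= 2^2 * 3^1*5^1*29^1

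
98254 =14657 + 83597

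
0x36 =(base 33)1l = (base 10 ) 54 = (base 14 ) 3C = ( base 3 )2000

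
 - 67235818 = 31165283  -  98401101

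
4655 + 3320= 7975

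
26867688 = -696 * ( - 38603 ) 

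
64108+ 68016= 132124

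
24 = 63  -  39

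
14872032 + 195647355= 210519387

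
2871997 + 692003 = 3564000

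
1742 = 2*871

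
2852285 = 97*29405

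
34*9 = 306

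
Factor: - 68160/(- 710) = 96   =  2^5*3^1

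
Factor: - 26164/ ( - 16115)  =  2^2 * 5^( - 1 )*11^( - 1)*31^1*211^1*293^( - 1)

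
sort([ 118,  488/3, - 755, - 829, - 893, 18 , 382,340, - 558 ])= [ - 893, - 829 , - 755, - 558,  18, 118,488/3, 340,382] 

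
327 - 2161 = - 1834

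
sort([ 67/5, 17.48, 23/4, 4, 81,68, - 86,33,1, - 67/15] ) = [ - 86, - 67/15,  1,4,23/4, 67/5,17.48, 33, 68, 81] 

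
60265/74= 60265/74= 814.39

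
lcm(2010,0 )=0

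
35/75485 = 7/15097 = 0.00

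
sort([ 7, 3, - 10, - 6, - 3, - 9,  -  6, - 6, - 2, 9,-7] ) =[ - 10, - 9, - 7, - 6,-6 , - 6,-3, - 2,3, 7  ,  9]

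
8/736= 1/92  =  0.01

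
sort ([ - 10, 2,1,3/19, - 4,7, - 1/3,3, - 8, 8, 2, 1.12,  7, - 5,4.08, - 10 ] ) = [ - 10, - 10, - 8, - 5, - 4 ,-1/3,3/19,1,1.12,2, 2,  3, 4.08 , 7,7,8] 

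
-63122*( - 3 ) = 189366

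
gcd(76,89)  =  1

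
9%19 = 9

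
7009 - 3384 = 3625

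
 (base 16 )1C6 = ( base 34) dc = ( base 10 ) 454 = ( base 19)14h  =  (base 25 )I4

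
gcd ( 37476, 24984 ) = 12492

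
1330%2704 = 1330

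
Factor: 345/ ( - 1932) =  - 5/28 =- 2^(-2) * 5^1*7^ (-1)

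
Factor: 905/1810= 2^(-1 ) = 1/2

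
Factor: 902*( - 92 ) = - 82984 = - 2^3*11^1*23^1 *41^1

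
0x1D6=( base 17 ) 1AB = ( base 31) f5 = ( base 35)DF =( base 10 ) 470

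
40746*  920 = 37486320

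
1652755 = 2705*611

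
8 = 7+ 1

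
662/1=662 = 662.00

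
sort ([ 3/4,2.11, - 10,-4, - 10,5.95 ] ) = [ - 10, - 10, - 4,  3/4,2.11,5.95] 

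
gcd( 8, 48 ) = 8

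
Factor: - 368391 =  - 3^1*19^1 * 23^1*281^1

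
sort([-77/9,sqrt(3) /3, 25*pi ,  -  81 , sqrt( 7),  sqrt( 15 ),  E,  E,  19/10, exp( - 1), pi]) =[-81,-77/9,exp(-1 ),  sqrt( 3) /3,19/10, sqrt( 7),E,E, pi, sqrt( 15 ), 25*pi ]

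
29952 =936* 32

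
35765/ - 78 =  - 35765/78 = - 458.53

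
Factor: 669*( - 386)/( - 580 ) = 129117/290 = 2^( - 1)*3^1*5^( - 1) * 29^( - 1)*193^1*223^1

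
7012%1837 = 1501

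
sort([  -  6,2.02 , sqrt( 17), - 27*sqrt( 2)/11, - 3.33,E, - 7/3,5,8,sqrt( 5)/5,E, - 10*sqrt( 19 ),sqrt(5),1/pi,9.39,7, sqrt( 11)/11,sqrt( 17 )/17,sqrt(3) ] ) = [ - 10 * sqrt( 19), - 6, - 27*sqrt(2)/11, - 3.33, - 7/3,sqrt( 17)/17,sqrt( 11)/11,1/pi,sqrt( 5)/5,  sqrt( 3),2.02,sqrt( 5),E, E, sqrt (17 ), 5, 7  ,  8 , 9.39 ]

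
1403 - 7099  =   - 5696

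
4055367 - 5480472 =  - 1425105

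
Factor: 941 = 941^1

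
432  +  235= 667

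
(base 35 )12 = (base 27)1A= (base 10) 37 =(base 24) 1d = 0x25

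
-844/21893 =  -844/21893  =  - 0.04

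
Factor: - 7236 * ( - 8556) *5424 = 335806435584 = 2^8 * 3^5*23^1*31^1 * 67^1 * 113^1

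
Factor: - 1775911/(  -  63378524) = 2^ (  -  2)*11^ ( -1)* 19^1*23^( - 1 )*151^1*619^1*62627^ ( - 1) 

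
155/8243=155/8243 = 0.02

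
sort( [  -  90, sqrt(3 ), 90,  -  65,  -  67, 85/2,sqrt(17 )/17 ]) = [  -  90,-67 , - 65, sqrt(17) /17, sqrt( 3) , 85/2,90 ] 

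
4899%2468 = 2431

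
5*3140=15700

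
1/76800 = 1/76800 = 0.00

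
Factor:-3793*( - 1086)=2^1*3^1*181^1*3793^1 = 4119198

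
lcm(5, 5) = 5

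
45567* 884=40281228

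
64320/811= 79+251/811=79.31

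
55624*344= 19134656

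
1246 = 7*178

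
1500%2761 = 1500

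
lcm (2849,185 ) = 14245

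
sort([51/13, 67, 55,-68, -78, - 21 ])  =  [ - 78, - 68,-21,51/13 , 55,67 ] 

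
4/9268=1/2317= 0.00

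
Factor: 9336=2^3*3^1*389^1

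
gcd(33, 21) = 3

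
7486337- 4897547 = 2588790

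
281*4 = 1124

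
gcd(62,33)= 1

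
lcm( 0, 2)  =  0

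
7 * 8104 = 56728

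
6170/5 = 1234 = 1234.00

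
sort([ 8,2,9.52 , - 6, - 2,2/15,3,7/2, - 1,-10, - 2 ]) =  [ - 10, - 6,-2, - 2, - 1,2/15, 2,3, 7/2, 8,9.52 ]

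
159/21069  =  53/7023 = 0.01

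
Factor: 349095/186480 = 629/336 = 2^( - 4 )*3^( - 1)*7^( - 1) * 17^1* 37^1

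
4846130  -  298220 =4547910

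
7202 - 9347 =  - 2145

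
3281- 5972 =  -2691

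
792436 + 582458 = 1374894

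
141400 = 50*2828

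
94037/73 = 94037/73 = 1288.18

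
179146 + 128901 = 308047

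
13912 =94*148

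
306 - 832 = - 526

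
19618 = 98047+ - 78429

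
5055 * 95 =480225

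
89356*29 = 2591324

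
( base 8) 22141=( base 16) 2461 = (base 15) 2B5D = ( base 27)ckp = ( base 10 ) 9313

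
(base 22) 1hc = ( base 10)870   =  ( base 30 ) T0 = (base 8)1546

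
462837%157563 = 147711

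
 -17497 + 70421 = 52924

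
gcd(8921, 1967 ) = 1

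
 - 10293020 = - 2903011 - 7390009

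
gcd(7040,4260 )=20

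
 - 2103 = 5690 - 7793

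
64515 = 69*935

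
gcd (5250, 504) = 42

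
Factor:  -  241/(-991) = 241^1*991^( - 1)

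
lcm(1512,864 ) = 6048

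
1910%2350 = 1910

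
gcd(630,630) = 630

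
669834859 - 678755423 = - 8920564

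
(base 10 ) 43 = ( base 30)1D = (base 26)1h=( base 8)53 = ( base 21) 21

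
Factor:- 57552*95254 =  - 2^5*3^1*11^1 * 97^1 * 109^1*491^1 = - 5482058208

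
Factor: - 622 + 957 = 5^1*67^1 = 335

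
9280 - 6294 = 2986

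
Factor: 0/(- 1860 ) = 0^1 = 0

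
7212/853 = 7212/853 = 8.45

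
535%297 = 238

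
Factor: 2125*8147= 5^3*17^1*  8147^1 = 17312375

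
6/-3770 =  - 3/1885 = - 0.00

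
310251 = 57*5443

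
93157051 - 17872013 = 75285038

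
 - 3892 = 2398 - 6290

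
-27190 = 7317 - 34507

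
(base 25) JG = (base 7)1301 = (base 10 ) 491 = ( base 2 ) 111101011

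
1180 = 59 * 20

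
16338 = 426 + 15912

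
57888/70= 28944/35 = 826.97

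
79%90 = 79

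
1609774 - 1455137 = 154637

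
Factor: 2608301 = 19^1 *137279^1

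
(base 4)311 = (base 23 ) 27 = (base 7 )104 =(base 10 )53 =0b110101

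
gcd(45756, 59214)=6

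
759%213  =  120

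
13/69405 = 13/69405=0.00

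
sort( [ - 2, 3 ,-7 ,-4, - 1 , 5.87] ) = [ - 7 , - 4, - 2, - 1, 3,5.87]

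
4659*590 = 2748810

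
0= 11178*0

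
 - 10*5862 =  - 58620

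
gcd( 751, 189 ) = 1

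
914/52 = 457/26 = 17.58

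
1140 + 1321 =2461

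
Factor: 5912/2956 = 2 = 2^1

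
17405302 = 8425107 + 8980195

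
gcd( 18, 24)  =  6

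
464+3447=3911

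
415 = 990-575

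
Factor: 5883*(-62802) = -2^1*3^4*37^1 *53^1*1163^1  =  -  369464166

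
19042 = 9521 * 2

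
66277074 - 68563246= - 2286172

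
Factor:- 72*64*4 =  - 18432 = - 2^11 * 3^2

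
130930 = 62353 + 68577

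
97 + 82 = 179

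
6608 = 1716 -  - 4892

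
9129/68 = 537/4=134.25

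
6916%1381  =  11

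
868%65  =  23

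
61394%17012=10358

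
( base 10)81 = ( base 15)56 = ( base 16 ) 51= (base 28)2p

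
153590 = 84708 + 68882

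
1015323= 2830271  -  1814948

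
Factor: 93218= 2^1 * 127^1*367^1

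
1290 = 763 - -527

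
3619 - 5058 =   -  1439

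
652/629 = 1 + 23/629=1.04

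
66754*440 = 29371760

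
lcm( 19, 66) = 1254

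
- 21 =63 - 84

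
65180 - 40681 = 24499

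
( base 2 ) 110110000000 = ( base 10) 3456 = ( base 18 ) ac0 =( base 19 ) 9AH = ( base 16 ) d80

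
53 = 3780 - 3727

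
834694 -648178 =186516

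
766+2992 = 3758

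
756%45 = 36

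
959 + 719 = 1678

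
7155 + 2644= 9799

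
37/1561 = 37/1561 = 0.02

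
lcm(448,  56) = 448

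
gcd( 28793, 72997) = 1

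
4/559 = 4/559 =0.01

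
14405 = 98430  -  84025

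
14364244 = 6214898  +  8149346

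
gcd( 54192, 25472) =16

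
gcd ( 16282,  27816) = 2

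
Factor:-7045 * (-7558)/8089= 2^1*5^1*1409^1*3779^1 *8089^( - 1) = 53246110/8089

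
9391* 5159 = 48448169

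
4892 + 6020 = 10912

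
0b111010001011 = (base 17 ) cf0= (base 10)3723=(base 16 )e8b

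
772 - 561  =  211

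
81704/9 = 81704/9=9078.22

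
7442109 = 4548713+2893396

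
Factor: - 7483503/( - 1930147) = 3^1 *499^1 * 4999^1*1930147^(-1)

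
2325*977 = 2271525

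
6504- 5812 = 692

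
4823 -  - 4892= 9715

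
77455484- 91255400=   -  13799916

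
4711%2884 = 1827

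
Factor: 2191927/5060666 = 2^( - 1 )*13^( - 1)*59^( -1 )*439^1*3299^( - 1 )*4993^1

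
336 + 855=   1191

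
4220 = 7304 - 3084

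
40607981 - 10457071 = 30150910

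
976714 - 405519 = 571195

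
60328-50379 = 9949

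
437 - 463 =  - 26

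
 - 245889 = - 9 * 27321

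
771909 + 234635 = 1006544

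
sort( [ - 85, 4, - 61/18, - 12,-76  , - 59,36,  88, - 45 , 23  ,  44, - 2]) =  [ - 85, - 76 , - 59,-45,-12, - 61/18, -2, 4,23, 36, 44, 88 ]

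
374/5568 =187/2784=0.07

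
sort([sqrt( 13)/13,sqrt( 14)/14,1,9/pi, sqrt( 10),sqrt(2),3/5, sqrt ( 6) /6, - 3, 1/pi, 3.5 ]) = [ - 3 , sqrt( 14)/14, sqrt( 13)/13,  1/pi, sqrt(6)/6, 3/5, 1, sqrt( 2),  9/pi,sqrt( 10 ),3.5]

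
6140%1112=580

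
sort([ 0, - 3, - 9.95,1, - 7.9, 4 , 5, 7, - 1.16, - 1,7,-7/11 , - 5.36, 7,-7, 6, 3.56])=[ - 9.95, - 7.9, - 7, - 5.36,-3 , - 1.16, - 1, - 7/11,0, 1,3.56, 4,5,6,  7, 7,  7]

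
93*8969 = 834117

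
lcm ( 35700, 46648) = 3498600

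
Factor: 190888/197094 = 2^2*3^( - 1)*223^1*307^ ( - 1) = 892/921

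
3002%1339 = 324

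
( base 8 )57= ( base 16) 2f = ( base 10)47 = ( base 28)1j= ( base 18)2b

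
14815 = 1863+12952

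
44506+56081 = 100587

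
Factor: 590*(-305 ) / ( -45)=2^1*3^( - 2)*5^1*59^1 * 61^1 = 35990/9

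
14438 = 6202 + 8236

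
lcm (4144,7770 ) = 62160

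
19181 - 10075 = 9106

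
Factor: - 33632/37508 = - 8408/9377 = - 2^3*1051^1*9377^(- 1 )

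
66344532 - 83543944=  - 17199412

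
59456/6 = 9909+1/3= 9909.33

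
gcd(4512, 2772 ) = 12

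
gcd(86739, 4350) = 87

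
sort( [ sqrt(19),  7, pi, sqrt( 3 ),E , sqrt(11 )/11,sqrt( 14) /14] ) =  [ sqrt( 14 ) /14,sqrt(11)/11,sqrt( 3),E,  pi,  sqrt( 19),7]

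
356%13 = 5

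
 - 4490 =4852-9342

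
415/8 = 415/8 = 51.88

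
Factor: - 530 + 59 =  - 471 = - 3^1*157^1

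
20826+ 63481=84307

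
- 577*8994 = -5189538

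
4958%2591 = 2367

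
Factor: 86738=2^1*31^1*1399^1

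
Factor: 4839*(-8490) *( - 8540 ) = 350849759400  =  2^3*3^2*5^2*7^1*61^1* 283^1 * 1613^1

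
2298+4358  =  6656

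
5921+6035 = 11956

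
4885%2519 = 2366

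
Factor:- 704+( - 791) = - 5^1 * 13^1*23^1 = - 1495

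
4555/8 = 569+3/8 = 569.38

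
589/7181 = 589/7181  =  0.08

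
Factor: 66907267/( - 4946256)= -9558181/706608 = -2^( - 4)*3^(  -  2)*  7^( - 1)*353^1*701^ ( - 1)*27077^1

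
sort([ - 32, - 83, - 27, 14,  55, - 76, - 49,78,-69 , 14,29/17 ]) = [ - 83, - 76 , - 69, - 49 , - 32,-27,  29/17,14,14, 55,78]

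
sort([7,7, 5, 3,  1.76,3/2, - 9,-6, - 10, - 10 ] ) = [ - 10, - 10, - 9, - 6, 3/2,  1.76,  3,5,7,  7]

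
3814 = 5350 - 1536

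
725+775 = 1500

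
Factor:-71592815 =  - 5^1*7^1*2045509^1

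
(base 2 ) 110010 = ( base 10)50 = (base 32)1i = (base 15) 35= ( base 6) 122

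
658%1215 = 658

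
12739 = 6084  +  6655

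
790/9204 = 395/4602= 0.09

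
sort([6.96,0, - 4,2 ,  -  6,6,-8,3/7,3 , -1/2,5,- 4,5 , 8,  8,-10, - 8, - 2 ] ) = [- 10, - 8, -8 , - 6, - 4, - 4,-2, - 1/2,0 , 3/7,2,3, 5, 5, 6,6.96 , 8 , 8 ] 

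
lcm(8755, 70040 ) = 70040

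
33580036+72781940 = 106361976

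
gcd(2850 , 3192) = 114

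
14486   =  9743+4743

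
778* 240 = 186720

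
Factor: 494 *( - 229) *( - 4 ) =452504 = 2^3* 13^1*19^1*229^1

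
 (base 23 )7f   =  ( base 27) 6e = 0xB0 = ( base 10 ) 176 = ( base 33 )5B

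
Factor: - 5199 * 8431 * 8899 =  - 3^1*11^1*809^1*1733^1 * 8431^1 = - 390067811331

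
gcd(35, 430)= 5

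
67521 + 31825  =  99346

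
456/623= 456/623 = 0.73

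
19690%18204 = 1486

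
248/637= 248/637 = 0.39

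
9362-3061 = 6301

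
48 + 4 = 52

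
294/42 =7 = 7.00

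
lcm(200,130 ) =2600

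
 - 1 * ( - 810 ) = 810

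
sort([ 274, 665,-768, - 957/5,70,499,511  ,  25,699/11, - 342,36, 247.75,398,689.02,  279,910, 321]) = [-768, - 342,-957/5,25, 36, 699/11, 70,247.75, 274, 279, 321,398, 499, 511,  665,  689.02,910]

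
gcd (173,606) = 1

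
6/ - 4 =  - 2 + 1/2 = -1.50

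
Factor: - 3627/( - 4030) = 9/10  =  2^(-1)*3^2*5^( - 1 )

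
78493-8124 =70369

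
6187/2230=2 + 1727/2230 = 2.77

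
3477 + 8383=11860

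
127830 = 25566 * 5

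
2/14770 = 1/7385 = 0.00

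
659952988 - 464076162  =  195876826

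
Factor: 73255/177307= 245/593 = 5^1*7^2*593^ ( - 1 )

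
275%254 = 21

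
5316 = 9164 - 3848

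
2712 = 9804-7092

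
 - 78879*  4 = -315516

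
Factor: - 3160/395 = -2^3 = - 8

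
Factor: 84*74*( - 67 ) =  - 2^3*3^1*7^1*37^1*67^1 =-416472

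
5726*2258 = 12929308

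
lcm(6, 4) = 12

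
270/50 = 27/5 = 5.40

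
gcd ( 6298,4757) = 67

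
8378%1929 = 662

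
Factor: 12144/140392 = 66/763 = 2^1*3^1*7^(-1)  *  11^1*109^ ( - 1 ) 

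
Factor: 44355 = 3^1 * 5^1*2957^1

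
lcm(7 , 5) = 35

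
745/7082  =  745/7082  =  0.11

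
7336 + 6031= 13367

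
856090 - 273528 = 582562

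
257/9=257/9 = 28.56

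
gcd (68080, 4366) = 74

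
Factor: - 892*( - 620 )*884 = 2^6*5^1*13^1*17^1*31^1*223^1 = 488887360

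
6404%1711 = 1271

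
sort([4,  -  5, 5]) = [ - 5, 4,5 ]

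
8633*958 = 8270414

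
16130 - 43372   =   - 27242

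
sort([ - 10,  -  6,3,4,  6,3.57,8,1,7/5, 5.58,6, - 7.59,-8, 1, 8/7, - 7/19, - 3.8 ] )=[ - 10,-8,  -  7.59, - 6,-3.8, - 7/19,1,1,  8/7, 7/5, 3, 3.57, 4, 5.58,6,6,8 ] 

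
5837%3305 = 2532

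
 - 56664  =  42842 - 99506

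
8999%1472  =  167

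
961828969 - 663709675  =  298119294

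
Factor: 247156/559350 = 2^1 *3^( - 2)*5^( - 2) * 7^2 *11^( - 1 ) * 13^1*97^1*113^( - 1 ) =123578/279675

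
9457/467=20+117/467= 20.25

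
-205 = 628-833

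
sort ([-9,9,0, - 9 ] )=[ - 9,-9,0, 9]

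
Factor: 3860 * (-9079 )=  - 35044940 = -2^2*  5^1*7^1 * 193^1 * 1297^1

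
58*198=11484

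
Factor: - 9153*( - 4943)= 3^4*113^1*4943^1 = 45243279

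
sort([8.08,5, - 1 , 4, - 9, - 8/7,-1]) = [-9, - 8/7, - 1, - 1,4, 5, 8.08 ] 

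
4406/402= 2203/201= 10.96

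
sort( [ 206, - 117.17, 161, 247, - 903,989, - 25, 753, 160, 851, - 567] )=[ - 903, - 567, - 117.17, - 25, 160, 161, 206, 247 , 753,  851, 989] 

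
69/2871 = 23/957 = 0.02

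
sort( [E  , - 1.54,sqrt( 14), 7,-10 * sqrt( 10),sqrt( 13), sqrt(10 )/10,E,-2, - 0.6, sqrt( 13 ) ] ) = [ - 10*sqrt( 10),  -  2,-1.54, - 0.6 , sqrt(10 )/10,E,E, sqrt(13 ),sqrt( 13),sqrt(14 ),7]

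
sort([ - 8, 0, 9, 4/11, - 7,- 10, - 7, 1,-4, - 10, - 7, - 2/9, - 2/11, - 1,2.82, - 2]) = [-10, - 10, - 8, - 7, - 7,  -  7, - 4, - 2,  -  1, - 2/9, - 2/11 , 0,4/11,1,2.82, 9]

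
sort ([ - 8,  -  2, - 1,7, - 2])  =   [ - 8, - 2, - 2, - 1, 7 ]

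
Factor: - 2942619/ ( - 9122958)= 980873/3040986 = 2^(  -  1)*3^(-1 )*13^( - 2 ) *43^1*2999^( - 1)*22811^1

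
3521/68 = 3521/68 = 51.78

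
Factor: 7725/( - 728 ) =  - 2^(  -  3)*3^1*5^2*7^ ( - 1)*13^( - 1 )*103^1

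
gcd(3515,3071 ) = 37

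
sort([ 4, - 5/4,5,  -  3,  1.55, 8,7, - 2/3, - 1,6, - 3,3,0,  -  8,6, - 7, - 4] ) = [ - 8,- 7, - 4, - 3, - 3, - 5/4, - 1, - 2/3, 0, 1.55, 3,4, 5,6, 6, 7,8 ] 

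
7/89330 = 7/89330= 0.00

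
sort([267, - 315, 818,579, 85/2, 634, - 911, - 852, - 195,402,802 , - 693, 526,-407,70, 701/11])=[- 911 , - 852, - 693,-407, - 315, - 195,85/2,701/11, 70, 267,402, 526,579,634,802,818]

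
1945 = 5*389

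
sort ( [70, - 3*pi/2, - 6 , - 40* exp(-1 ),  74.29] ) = [ - 40*exp( -1) ,-6,-3*pi/2,70,74.29 ]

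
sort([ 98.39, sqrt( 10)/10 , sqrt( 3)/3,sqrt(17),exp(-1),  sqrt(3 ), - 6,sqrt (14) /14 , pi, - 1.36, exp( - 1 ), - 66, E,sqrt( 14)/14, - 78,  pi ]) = [ - 78,- 66, - 6, - 1.36, sqrt(14)/14,sqrt( 14)/14, sqrt( 10)/10,exp(-1) , exp ( - 1) , sqrt( 3)/3,sqrt( 3 ), E, pi, pi,  sqrt(17 ) , 98.39 ] 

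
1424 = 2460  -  1036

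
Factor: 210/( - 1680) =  - 2^ ( - 3) =- 1/8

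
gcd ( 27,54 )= 27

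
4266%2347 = 1919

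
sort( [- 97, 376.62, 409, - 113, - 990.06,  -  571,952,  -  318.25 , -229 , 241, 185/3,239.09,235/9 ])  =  [  -  990.06,-571 ,  -  318.25, - 229, - 113 , - 97,235/9, 185/3,239.09,241, 376.62, 409,952] 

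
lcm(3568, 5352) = 10704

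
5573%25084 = 5573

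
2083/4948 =2083/4948=0.42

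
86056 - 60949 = 25107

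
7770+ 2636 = 10406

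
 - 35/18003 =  - 35/18003=- 0.00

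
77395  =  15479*5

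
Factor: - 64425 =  -3^1*5^2*859^1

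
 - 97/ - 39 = 97/39 = 2.49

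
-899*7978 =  - 7172222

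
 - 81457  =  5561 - 87018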